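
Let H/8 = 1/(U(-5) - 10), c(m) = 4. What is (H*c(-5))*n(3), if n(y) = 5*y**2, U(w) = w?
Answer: -96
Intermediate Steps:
H = -8/15 (H = 8/(-5 - 10) = 8/(-15) = 8*(-1/15) = -8/15 ≈ -0.53333)
(H*c(-5))*n(3) = (-8/15*4)*(5*3**2) = -32*9/3 = -32/15*45 = -96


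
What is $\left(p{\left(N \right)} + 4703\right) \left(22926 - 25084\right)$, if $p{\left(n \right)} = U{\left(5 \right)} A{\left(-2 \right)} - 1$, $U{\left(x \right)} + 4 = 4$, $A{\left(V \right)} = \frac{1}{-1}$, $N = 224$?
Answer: $-10146916$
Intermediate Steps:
$A{\left(V \right)} = -1$
$U{\left(x \right)} = 0$ ($U{\left(x \right)} = -4 + 4 = 0$)
$p{\left(n \right)} = -1$ ($p{\left(n \right)} = 0 \left(-1\right) - 1 = 0 - 1 = -1$)
$\left(p{\left(N \right)} + 4703\right) \left(22926 - 25084\right) = \left(-1 + 4703\right) \left(22926 - 25084\right) = 4702 \left(-2158\right) = -10146916$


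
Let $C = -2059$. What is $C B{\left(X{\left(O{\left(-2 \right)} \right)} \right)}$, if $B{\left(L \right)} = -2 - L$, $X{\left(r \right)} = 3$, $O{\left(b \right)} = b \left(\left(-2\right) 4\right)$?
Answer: $10295$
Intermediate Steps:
$O{\left(b \right)} = - 8 b$ ($O{\left(b \right)} = b \left(-8\right) = - 8 b$)
$C B{\left(X{\left(O{\left(-2 \right)} \right)} \right)} = - 2059 \left(-2 - 3\right) = \left(-2059\right) \left(-5\right) = 10295$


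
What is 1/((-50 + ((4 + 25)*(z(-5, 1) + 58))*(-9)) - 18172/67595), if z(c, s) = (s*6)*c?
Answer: -6145/45216562 ≈ -0.00013590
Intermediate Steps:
z(c, s) = 6*c*s (z(c, s) = (6*s)*c = 6*c*s)
1/((-50 + ((4 + 25)*(z(-5, 1) + 58))*(-9)) - 18172/67595) = 1/((-50 + ((4 + 25)*(6*(-5)*1 + 58))*(-9)) - 18172/67595) = 1/((-50 + (29*(-30 + 58))*(-9)) - 18172*1/67595) = 1/((-50 + (29*28)*(-9)) - 1652/6145) = 1/((-50 + 812*(-9)) - 1652/6145) = 1/((-50 - 7308) - 1652/6145) = 1/(-7358 - 1652/6145) = 1/(-45216562/6145) = -6145/45216562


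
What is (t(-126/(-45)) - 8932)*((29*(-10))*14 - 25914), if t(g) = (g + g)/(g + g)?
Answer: 267697794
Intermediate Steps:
t(g) = 1 (t(g) = (2*g)/((2*g)) = (2*g)*(1/(2*g)) = 1)
(t(-126/(-45)) - 8932)*((29*(-10))*14 - 25914) = (1 - 8932)*((29*(-10))*14 - 25914) = -8931*(-290*14 - 25914) = -8931*(-4060 - 25914) = -8931*(-29974) = 267697794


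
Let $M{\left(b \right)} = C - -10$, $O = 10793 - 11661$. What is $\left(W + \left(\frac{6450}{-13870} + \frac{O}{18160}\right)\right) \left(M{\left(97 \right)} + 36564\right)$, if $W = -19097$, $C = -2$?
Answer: $- \frac{1099506608907477}{1574245} \approx -6.9843 \cdot 10^{8}$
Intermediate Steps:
$O = -868$ ($O = 10793 - 11661 = -868$)
$M{\left(b \right)} = 8$ ($M{\left(b \right)} = -2 - -10 = -2 + 10 = 8$)
$\left(W + \left(\frac{6450}{-13870} + \frac{O}{18160}\right)\right) \left(M{\left(97 \right)} + 36564\right) = \left(-19097 + \left(\frac{6450}{-13870} - \frac{868}{18160}\right)\right) \left(8 + 36564\right) = \left(-19097 + \left(6450 \left(- \frac{1}{13870}\right) - \frac{217}{4540}\right)\right) 36572 = \left(-19097 - \frac{3229279}{6296980}\right) 36572 = \left(- \frac{120256656339}{6296980}\right) 36572 = - \frac{1099506608907477}{1574245}$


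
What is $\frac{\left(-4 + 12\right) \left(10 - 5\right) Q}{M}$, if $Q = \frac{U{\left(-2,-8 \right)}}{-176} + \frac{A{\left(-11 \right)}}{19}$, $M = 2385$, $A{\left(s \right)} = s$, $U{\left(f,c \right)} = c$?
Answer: $- \frac{892}{99693} \approx -0.0089475$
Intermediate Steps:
$Q = - \frac{223}{418}$ ($Q = - \frac{8}{-176} - \frac{11}{19} = \left(-8\right) \left(- \frac{1}{176}\right) - \frac{11}{19} = \frac{1}{22} - \frac{11}{19} = - \frac{223}{418} \approx -0.53349$)
$\frac{\left(-4 + 12\right) \left(10 - 5\right) Q}{M} = \frac{\left(-4 + 12\right) \left(10 - 5\right) \left(- \frac{223}{418}\right)}{2385} = 8 \cdot 5 \left(- \frac{223}{418}\right) \frac{1}{2385} = 40 \left(- \frac{223}{418}\right) \frac{1}{2385} = \left(- \frac{4460}{209}\right) \frac{1}{2385} = - \frac{892}{99693}$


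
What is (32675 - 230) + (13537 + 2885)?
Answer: 48867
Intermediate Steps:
(32675 - 230) + (13537 + 2885) = 32445 + 16422 = 48867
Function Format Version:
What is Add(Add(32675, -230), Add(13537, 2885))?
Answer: 48867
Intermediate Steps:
Add(Add(32675, -230), Add(13537, 2885)) = Add(32445, 16422) = 48867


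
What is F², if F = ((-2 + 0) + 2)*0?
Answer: 0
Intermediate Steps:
F = 0 (F = (-2 + 2)*0 = 0*0 = 0)
F² = 0² = 0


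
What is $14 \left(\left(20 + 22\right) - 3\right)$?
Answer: $546$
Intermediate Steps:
$14 \left(\left(20 + 22\right) - 3\right) = 14 \left(42 - 3\right) = 14 \cdot 39 = 546$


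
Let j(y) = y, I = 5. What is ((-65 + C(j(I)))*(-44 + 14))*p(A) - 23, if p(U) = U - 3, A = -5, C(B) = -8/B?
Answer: -16007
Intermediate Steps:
p(U) = -3 + U
((-65 + C(j(I)))*(-44 + 14))*p(A) - 23 = ((-65 - 8/5)*(-44 + 14))*(-3 - 5) - 23 = ((-65 - 8*1/5)*(-30))*(-8) - 23 = ((-65 - 8/5)*(-30))*(-8) - 23 = -333/5*(-30)*(-8) - 23 = 1998*(-8) - 23 = -15984 - 23 = -16007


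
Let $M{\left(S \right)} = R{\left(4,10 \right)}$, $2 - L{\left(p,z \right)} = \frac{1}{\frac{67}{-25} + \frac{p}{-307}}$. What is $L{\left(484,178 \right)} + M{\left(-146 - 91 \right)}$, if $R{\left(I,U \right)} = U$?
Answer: $\frac{399703}{32669} \approx 12.235$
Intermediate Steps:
$L{\left(p,z \right)} = 2 - \frac{1}{- \frac{67}{25} - \frac{p}{307}}$ ($L{\left(p,z \right)} = 2 - \frac{1}{\frac{67}{-25} + \frac{p}{-307}} = 2 - \frac{1}{67 \left(- \frac{1}{25}\right) + p \left(- \frac{1}{307}\right)} = 2 - \frac{1}{- \frac{67}{25} - \frac{p}{307}}$)
$M{\left(S \right)} = 10$
$L{\left(484,178 \right)} + M{\left(-146 - 91 \right)} = \frac{48813 + 50 \cdot 484}{20569 + 25 \cdot 484} + 10 = \frac{48813 + 24200}{20569 + 12100} + 10 = \frac{1}{32669} \cdot 73013 + 10 = \frac{73013}{32669} + 10 = \frac{399703}{32669}$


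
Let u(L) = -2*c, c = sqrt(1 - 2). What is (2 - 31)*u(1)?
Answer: 58*I ≈ 58.0*I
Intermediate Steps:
c = I (c = sqrt(-1) = I ≈ 1.0*I)
u(L) = -2*I
(2 - 31)*u(1) = (2 - 31)*(-2*I) = -(-58)*I = 58*I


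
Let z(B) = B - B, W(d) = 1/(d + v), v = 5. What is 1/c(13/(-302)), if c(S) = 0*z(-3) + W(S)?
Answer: 1497/302 ≈ 4.9570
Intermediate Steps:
W(d) = 1/(5 + d) (W(d) = 1/(d + 5) = 1/(5 + d))
z(B) = 0
c(S) = 1/(5 + S) (c(S) = 0*0 + 1/(5 + S) = 0 + 1/(5 + S) = 1/(5 + S))
1/c(13/(-302)) = 1/(1/(5 + 13/(-302))) = 1/(1/(5 + 13*(-1/302))) = 1/(1/(5 - 13/302)) = 1/(1/(1497/302)) = 1/(302/1497) = 1497/302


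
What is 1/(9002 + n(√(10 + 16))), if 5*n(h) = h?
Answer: 112525/1012950037 - 5*√26/2025900074 ≈ 0.00011107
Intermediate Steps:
n(h) = h/5
1/(9002 + n(√(10 + 16))) = 1/(9002 + √(10 + 16)/5) = 1/(9002 + √26/5)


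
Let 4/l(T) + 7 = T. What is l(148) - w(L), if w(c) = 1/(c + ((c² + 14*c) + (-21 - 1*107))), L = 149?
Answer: 97091/3427428 ≈ 0.028328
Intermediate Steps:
l(T) = 4/(-7 + T)
w(c) = 1/(-128 + c² + 15*c) (w(c) = 1/(c + ((c² + 14*c) + (-21 - 107))) = 1/(c + ((c² + 14*c) - 128)) = 1/(c + (-128 + c² + 14*c)) = 1/(-128 + c² + 15*c))
l(148) - w(L) = 4/(-7 + 148) - 1/(-128 + 149² + 15*149) = 4/141 - 1/(-128 + 22201 + 2235) = 4*(1/141) - 1/24308 = 4/141 - 1*1/24308 = 4/141 - 1/24308 = 97091/3427428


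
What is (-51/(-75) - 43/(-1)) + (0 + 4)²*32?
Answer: 13892/25 ≈ 555.68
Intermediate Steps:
(-51/(-75) - 43/(-1)) + (0 + 4)²*32 = (-51*(-1/75) - 43*(-1)) + 4²*32 = (17/25 + 43) + 16*32 = 1092/25 + 512 = 13892/25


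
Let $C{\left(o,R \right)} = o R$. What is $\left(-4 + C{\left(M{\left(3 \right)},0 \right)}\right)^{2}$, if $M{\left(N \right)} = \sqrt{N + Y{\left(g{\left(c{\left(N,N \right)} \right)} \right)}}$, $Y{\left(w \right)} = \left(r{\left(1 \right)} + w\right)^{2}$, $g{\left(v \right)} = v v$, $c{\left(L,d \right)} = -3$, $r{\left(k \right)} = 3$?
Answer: $16$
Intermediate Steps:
$g{\left(v \right)} = v^{2}$
$Y{\left(w \right)} = \left(3 + w\right)^{2}$
$M{\left(N \right)} = \sqrt{144 + N}$ ($M{\left(N \right)} = \sqrt{N + \left(3 + \left(-3\right)^{2}\right)^{2}} = \sqrt{N + \left(3 + 9\right)^{2}} = \sqrt{N + 12^{2}} = \sqrt{N + 144} = \sqrt{144 + N}$)
$C{\left(o,R \right)} = R o$
$\left(-4 + C{\left(M{\left(3 \right)},0 \right)}\right)^{2} = \left(-4 + 0 \sqrt{144 + 3}\right)^{2} = \left(-4 + 0 \sqrt{147}\right)^{2} = \left(-4 + 0 \cdot 7 \sqrt{3}\right)^{2} = \left(-4 + 0\right)^{2} = \left(-4\right)^{2} = 16$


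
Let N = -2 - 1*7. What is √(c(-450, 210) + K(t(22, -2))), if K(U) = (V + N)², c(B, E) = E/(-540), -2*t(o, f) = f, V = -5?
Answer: √7042/6 ≈ 13.986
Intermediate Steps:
t(o, f) = -f/2
N = -9 (N = -2 - 7 = -9)
c(B, E) = -E/540 (c(B, E) = E*(-1/540) = -E/540)
K(U) = 196 (K(U) = (-5 - 9)² = (-14)² = 196)
√(c(-450, 210) + K(t(22, -2))) = √(-1/540*210 + 196) = √(-7/18 + 196) = √(3521/18) = √7042/6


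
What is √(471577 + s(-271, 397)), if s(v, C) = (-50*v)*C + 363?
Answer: √5851290 ≈ 2418.9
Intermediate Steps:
s(v, C) = 363 - 50*C*v (s(v, C) = -50*C*v + 363 = 363 - 50*C*v)
√(471577 + s(-271, 397)) = √(471577 + (363 - 50*397*(-271))) = √(471577 + (363 + 5379350)) = √(471577 + 5379713) = √5851290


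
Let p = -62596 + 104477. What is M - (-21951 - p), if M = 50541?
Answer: 114373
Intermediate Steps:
p = 41881
M - (-21951 - p) = 50541 - (-21951 - 1*41881) = 50541 - (-21951 - 41881) = 50541 - 1*(-63832) = 50541 + 63832 = 114373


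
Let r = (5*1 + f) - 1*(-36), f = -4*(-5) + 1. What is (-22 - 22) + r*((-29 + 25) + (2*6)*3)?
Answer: 1940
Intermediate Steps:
f = 21 (f = 20 + 1 = 21)
r = 62 (r = (5*1 + 21) - 1*(-36) = (5 + 21) + 36 = 26 + 36 = 62)
(-22 - 22) + r*((-29 + 25) + (2*6)*3) = (-22 - 22) + 62*((-29 + 25) + (2*6)*3) = -44 + 62*(-4 + 12*3) = -44 + 62*(-4 + 36) = -44 + 62*32 = -44 + 1984 = 1940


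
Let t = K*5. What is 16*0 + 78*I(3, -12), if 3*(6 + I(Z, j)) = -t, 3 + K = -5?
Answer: 572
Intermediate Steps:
K = -8 (K = -3 - 5 = -8)
t = -40 (t = -8*5 = -40)
I(Z, j) = 22/3 (I(Z, j) = -6 + (-1*(-40))/3 = -6 + (⅓)*40 = -6 + 40/3 = 22/3)
16*0 + 78*I(3, -12) = 16*0 + 78*(22/3) = 0 + 572 = 572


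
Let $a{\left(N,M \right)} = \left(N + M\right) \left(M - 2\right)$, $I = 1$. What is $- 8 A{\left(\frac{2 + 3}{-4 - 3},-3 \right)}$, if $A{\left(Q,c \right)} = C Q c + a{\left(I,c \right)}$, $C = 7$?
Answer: $-200$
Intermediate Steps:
$a{\left(N,M \right)} = \left(-2 + M\right) \left(M + N\right)$ ($a{\left(N,M \right)} = \left(M + N\right) \left(-2 + M\right) = \left(-2 + M\right) \left(M + N\right)$)
$A{\left(Q,c \right)} = -2 + c^{2} - c + 7 Q c$ ($A{\left(Q,c \right)} = 7 Q c + \left(c^{2} - 2 c - 2 + c 1\right) = 7 Q c + \left(c^{2} - 2 c - 2 + c\right) = 7 Q c - \left(2 + c - c^{2}\right) = -2 + c^{2} - c + 7 Q c$)
$- 8 A{\left(\frac{2 + 3}{-4 - 3},-3 \right)} = - 8 \left(-2 + \left(-3\right)^{2} - -3 + 7 \frac{2 + 3}{-4 - 3} \left(-3\right)\right) = - 8 \left(-2 + 9 + 3 + 7 \frac{5}{-7} \left(-3\right)\right) = - 8 \left(-2 + 9 + 3 + 7 \cdot 5 \left(- \frac{1}{7}\right) \left(-3\right)\right) = - 8 \left(-2 + 9 + 3 + 7 \left(- \frac{5}{7}\right) \left(-3\right)\right) = - 8 \left(-2 + 9 + 3 + 15\right) = \left(-8\right) 25 = -200$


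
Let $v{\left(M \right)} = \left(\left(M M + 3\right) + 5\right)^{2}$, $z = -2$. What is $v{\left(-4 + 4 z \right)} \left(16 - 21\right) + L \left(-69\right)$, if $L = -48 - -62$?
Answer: $-116486$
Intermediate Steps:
$L = 14$ ($L = -48 + 62 = 14$)
$v{\left(M \right)} = \left(8 + M^{2}\right)^{2}$ ($v{\left(M \right)} = \left(\left(M^{2} + 3\right) + 5\right)^{2} = \left(\left(3 + M^{2}\right) + 5\right)^{2} = \left(8 + M^{2}\right)^{2}$)
$v{\left(-4 + 4 z \right)} \left(16 - 21\right) + L \left(-69\right) = \left(8 + \left(-4 + 4 \left(-2\right)\right)^{2}\right)^{2} \left(16 - 21\right) + 14 \left(-69\right) = \left(8 + \left(-4 - 8\right)^{2}\right)^{2} \left(16 - 21\right) - 966 = \left(8 + \left(-12\right)^{2}\right)^{2} \left(-5\right) - 966 = \left(8 + 144\right)^{2} \left(-5\right) - 966 = 152^{2} \left(-5\right) - 966 = 23104 \left(-5\right) - 966 = -115520 - 966 = -116486$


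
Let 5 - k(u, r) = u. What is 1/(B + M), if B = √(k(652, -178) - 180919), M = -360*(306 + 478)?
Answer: -2240/632219041 - I*√20174/26553199722 ≈ -3.5431e-6 - 5.3491e-9*I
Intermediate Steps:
M = -282240 (M = -360*784 = -282240)
k(u, r) = 5 - u
B = 3*I*√20174 (B = √((5 - 1*652) - 180919) = √((5 - 652) - 180919) = √(-647 - 180919) = √(-181566) = 3*I*√20174 ≈ 426.11*I)
1/(B + M) = 1/(3*I*√20174 - 282240) = 1/(-282240 + 3*I*√20174)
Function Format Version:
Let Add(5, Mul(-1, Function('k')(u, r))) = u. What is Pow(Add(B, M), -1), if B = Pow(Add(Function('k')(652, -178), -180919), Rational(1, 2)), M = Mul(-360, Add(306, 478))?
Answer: Add(Rational(-2240, 632219041), Mul(Rational(-1, 26553199722), I, Pow(20174, Rational(1, 2)))) ≈ Add(-3.5431e-6, Mul(-5.3491e-9, I))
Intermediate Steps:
M = -282240 (M = Mul(-360, 784) = -282240)
Function('k')(u, r) = Add(5, Mul(-1, u))
B = Mul(3, I, Pow(20174, Rational(1, 2))) (B = Pow(Add(Add(5, Mul(-1, 652)), -180919), Rational(1, 2)) = Pow(Add(Add(5, -652), -180919), Rational(1, 2)) = Pow(Add(-647, -180919), Rational(1, 2)) = Pow(-181566, Rational(1, 2)) = Mul(3, I, Pow(20174, Rational(1, 2))) ≈ Mul(426.11, I))
Pow(Add(B, M), -1) = Pow(Add(Mul(3, I, Pow(20174, Rational(1, 2))), -282240), -1) = Pow(Add(-282240, Mul(3, I, Pow(20174, Rational(1, 2)))), -1)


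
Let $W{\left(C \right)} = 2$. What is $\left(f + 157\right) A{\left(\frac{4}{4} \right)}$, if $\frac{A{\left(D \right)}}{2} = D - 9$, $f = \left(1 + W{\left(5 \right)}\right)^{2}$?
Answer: $-2656$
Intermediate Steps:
$f = 9$ ($f = \left(1 + 2\right)^{2} = 3^{2} = 9$)
$A{\left(D \right)} = -18 + 2 D$ ($A{\left(D \right)} = 2 \left(D - 9\right) = 2 \left(-9 + D\right) = -18 + 2 D$)
$\left(f + 157\right) A{\left(\frac{4}{4} \right)} = \left(9 + 157\right) \left(-18 + 2 \cdot \frac{4}{4}\right) = 166 \left(-18 + 2 \cdot 4 \cdot \frac{1}{4}\right) = 166 \left(-18 + 2 \cdot 1\right) = 166 \left(-18 + 2\right) = 166 \left(-16\right) = -2656$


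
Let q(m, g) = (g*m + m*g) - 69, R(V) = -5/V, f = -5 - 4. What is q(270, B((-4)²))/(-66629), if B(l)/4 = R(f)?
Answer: -1131/66629 ≈ -0.016975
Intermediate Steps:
f = -9
B(l) = 20/9 (B(l) = 4*(-5/(-9)) = 4*(-5*(-⅑)) = 4*(5/9) = 20/9)
q(m, g) = -69 + 2*g*m (q(m, g) = (g*m + g*m) - 69 = 2*g*m - 69 = -69 + 2*g*m)
q(270, B((-4)²))/(-66629) = (-69 + 2*(20/9)*270)/(-66629) = (-69 + 1200)*(-1/66629) = 1131*(-1/66629) = -1131/66629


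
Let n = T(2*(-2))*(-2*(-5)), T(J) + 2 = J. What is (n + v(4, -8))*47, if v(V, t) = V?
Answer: -2632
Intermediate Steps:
T(J) = -2 + J
n = -60 (n = (-2 + 2*(-2))*(-2*(-5)) = (-2 - 4)*10 = -6*10 = -60)
(n + v(4, -8))*47 = (-60 + 4)*47 = -56*47 = -2632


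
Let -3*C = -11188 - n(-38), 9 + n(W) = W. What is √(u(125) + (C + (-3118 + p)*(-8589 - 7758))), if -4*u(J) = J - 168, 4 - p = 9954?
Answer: √7690547535/6 ≈ 14616.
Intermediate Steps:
p = -9950 (p = 4 - 1*9954 = 4 - 9954 = -9950)
n(W) = -9 + W
C = 11141/3 (C = -(-11188 - (-9 - 38))/3 = -(-11188 - 1*(-47))/3 = -(-11188 + 47)/3 = -⅓*(-11141) = 11141/3 ≈ 3713.7)
u(J) = 42 - J/4 (u(J) = -(J - 168)/4 = -(-168 + J)/4 = 42 - J/4)
√(u(125) + (C + (-3118 + p)*(-8589 - 7758))) = √((42 - ¼*125) + (11141/3 + (-3118 - 9950)*(-8589 - 7758))) = √((42 - 125/4) + (11141/3 - 13068*(-16347))) = √(43/4 + (11141/3 + 213622596)) = √(43/4 + 640878929/3) = √(2563515845/12) = √7690547535/6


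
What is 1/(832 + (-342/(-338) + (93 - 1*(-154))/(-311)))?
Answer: 52559/43740526 ≈ 0.0012016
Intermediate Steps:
1/(832 + (-342/(-338) + (93 - 1*(-154))/(-311))) = 1/(832 + (-342*(-1/338) + (93 + 154)*(-1/311))) = 1/(832 + (171/169 + 247*(-1/311))) = 1/(832 + (171/169 - 247/311)) = 1/(832 + 11438/52559) = 1/(43740526/52559) = 52559/43740526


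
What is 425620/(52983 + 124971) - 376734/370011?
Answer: 15073793264/10974156249 ≈ 1.3736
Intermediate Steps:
425620/(52983 + 124971) - 376734/370011 = 425620/177954 - 376734*1/370011 = 425620*(1/177954) - 125578/123337 = 212810/88977 - 125578/123337 = 15073793264/10974156249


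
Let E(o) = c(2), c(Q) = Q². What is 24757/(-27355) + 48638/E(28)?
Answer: 665196731/54710 ≈ 12159.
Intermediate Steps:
E(o) = 4 (E(o) = 2² = 4)
24757/(-27355) + 48638/E(28) = 24757/(-27355) + 48638/4 = 24757*(-1/27355) + 48638*(¼) = -24757/27355 + 24319/2 = 665196731/54710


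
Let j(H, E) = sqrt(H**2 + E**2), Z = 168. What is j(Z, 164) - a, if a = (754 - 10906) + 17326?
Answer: -7174 + 4*sqrt(3445) ≈ -6939.2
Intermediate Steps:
a = 7174 (a = -10152 + 17326 = 7174)
j(H, E) = sqrt(E**2 + H**2)
j(Z, 164) - a = sqrt(164**2 + 168**2) - 1*7174 = sqrt(26896 + 28224) - 7174 = sqrt(55120) - 7174 = 4*sqrt(3445) - 7174 = -7174 + 4*sqrt(3445)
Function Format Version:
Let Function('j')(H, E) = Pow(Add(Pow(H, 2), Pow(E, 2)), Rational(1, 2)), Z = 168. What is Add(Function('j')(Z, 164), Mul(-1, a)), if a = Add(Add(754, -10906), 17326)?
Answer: Add(-7174, Mul(4, Pow(3445, Rational(1, 2)))) ≈ -6939.2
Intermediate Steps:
a = 7174 (a = Add(-10152, 17326) = 7174)
Function('j')(H, E) = Pow(Add(Pow(E, 2), Pow(H, 2)), Rational(1, 2))
Add(Function('j')(Z, 164), Mul(-1, a)) = Add(Pow(Add(Pow(164, 2), Pow(168, 2)), Rational(1, 2)), Mul(-1, 7174)) = Add(Pow(Add(26896, 28224), Rational(1, 2)), -7174) = Add(Pow(55120, Rational(1, 2)), -7174) = Add(Mul(4, Pow(3445, Rational(1, 2))), -7174) = Add(-7174, Mul(4, Pow(3445, Rational(1, 2))))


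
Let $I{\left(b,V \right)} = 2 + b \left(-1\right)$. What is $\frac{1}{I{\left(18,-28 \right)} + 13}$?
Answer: $- \frac{1}{3} \approx -0.33333$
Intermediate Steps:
$I{\left(b,V \right)} = 2 - b$
$\frac{1}{I{\left(18,-28 \right)} + 13} = \frac{1}{\left(2 - 18\right) + 13} = \frac{1}{-16 + 13} = \frac{1}{-3} = - \frac{1}{3}$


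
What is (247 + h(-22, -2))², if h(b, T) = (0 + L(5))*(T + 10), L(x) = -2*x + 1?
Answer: 30625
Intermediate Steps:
L(x) = 1 - 2*x
h(b, T) = -90 - 9*T (h(b, T) = (0 + (1 - 2*5))*(T + 10) = (0 + (1 - 10))*(10 + T) = (0 - 9)*(10 + T) = -9*(10 + T) = -90 - 9*T)
(247 + h(-22, -2))² = (247 + (-90 - 9*(-2)))² = (247 + (-90 + 18))² = (247 - 72)² = 175² = 30625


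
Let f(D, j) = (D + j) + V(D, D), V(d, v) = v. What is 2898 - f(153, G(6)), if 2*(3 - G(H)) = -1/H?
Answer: 31067/12 ≈ 2588.9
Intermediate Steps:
G(H) = 3 + 1/(2*H) (G(H) = 3 - (-1)/(2*H) = 3 + 1/(2*H))
f(D, j) = j + 2*D (f(D, j) = (D + j) + D = j + 2*D)
2898 - f(153, G(6)) = 2898 - ((3 + (½)/6) + 2*153) = 2898 - ((3 + (½)*(⅙)) + 306) = 2898 - ((3 + 1/12) + 306) = 2898 - (37/12 + 306) = 2898 - 1*3709/12 = 2898 - 3709/12 = 31067/12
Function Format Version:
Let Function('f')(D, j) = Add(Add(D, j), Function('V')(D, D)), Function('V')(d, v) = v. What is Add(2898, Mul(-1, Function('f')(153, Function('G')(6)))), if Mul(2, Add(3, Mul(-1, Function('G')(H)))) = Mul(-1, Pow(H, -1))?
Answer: Rational(31067, 12) ≈ 2588.9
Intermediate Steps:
Function('G')(H) = Add(3, Mul(Rational(1, 2), Pow(H, -1))) (Function('G')(H) = Add(3, Mul(Rational(-1, 2), Mul(-1, Pow(H, -1)))) = Add(3, Mul(Rational(1, 2), Pow(H, -1))))
Function('f')(D, j) = Add(j, Mul(2, D)) (Function('f')(D, j) = Add(Add(D, j), D) = Add(j, Mul(2, D)))
Add(2898, Mul(-1, Function('f')(153, Function('G')(6)))) = Add(2898, Mul(-1, Add(Add(3, Mul(Rational(1, 2), Pow(6, -1))), Mul(2, 153)))) = Add(2898, Mul(-1, Add(Add(3, Mul(Rational(1, 2), Rational(1, 6))), 306))) = Add(2898, Mul(-1, Add(Add(3, Rational(1, 12)), 306))) = Add(2898, Mul(-1, Add(Rational(37, 12), 306))) = Add(2898, Mul(-1, Rational(3709, 12))) = Add(2898, Rational(-3709, 12)) = Rational(31067, 12)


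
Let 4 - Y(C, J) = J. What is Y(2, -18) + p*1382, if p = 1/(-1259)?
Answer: 26316/1259 ≈ 20.902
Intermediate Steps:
p = -1/1259 ≈ -0.00079428
Y(C, J) = 4 - J
Y(2, -18) + p*1382 = (4 - 1*(-18)) - 1/1259*1382 = (4 + 18) - 1382/1259 = 22 - 1382/1259 = 26316/1259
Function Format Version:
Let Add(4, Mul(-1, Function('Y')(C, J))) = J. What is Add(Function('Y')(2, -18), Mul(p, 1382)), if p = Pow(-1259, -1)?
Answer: Rational(26316, 1259) ≈ 20.902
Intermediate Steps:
p = Rational(-1, 1259) ≈ -0.00079428
Function('Y')(C, J) = Add(4, Mul(-1, J))
Add(Function('Y')(2, -18), Mul(p, 1382)) = Add(Add(4, Mul(-1, -18)), Mul(Rational(-1, 1259), 1382)) = Add(Add(4, 18), Rational(-1382, 1259)) = Add(22, Rational(-1382, 1259)) = Rational(26316, 1259)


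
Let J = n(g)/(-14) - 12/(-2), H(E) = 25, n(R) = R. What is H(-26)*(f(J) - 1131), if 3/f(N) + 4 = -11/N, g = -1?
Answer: -13974225/494 ≈ -28288.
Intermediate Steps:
J = 85/14 (J = -1/(-14) - 12/(-2) = -1*(-1/14) - 12*(-½) = 1/14 + 6 = 85/14 ≈ 6.0714)
f(N) = 3/(-4 - 11/N)
H(-26)*(f(J) - 1131) = 25*(-3*85/14/(11 + 4*(85/14)) - 1131) = 25*(-3*85/14/(11 + 170/7) - 1131) = 25*(-3*85/14/247/7 - 1131) = 25*(-3*85/14*7/247 - 1131) = 25*(-255/494 - 1131) = 25*(-558969/494) = -13974225/494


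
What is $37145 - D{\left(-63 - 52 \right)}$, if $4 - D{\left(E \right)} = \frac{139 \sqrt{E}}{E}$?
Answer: $37141 - \frac{139 i \sqrt{115}}{115} \approx 37141.0 - 12.962 i$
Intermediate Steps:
$D{\left(E \right)} = 4 - \frac{139}{\sqrt{E}}$ ($D{\left(E \right)} = 4 - \frac{139 \sqrt{E}}{E} = 4 - \frac{139}{\sqrt{E}}$)
$37145 - D{\left(-63 - 52 \right)} = 37145 - \left(4 - \frac{139}{\sqrt{-63 - 52}}\right) = 37145 - \left(4 - \frac{139}{i \sqrt{115}}\right) = 37145 - \left(4 - 139 \left(- \frac{i \sqrt{115}}{115}\right)\right) = 37145 - \left(4 + \frac{139 i \sqrt{115}}{115}\right) = 37141 - \frac{139 i \sqrt{115}}{115}$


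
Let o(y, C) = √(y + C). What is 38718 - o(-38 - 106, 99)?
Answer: 38718 - 3*I*√5 ≈ 38718.0 - 6.7082*I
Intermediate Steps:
o(y, C) = √(C + y)
38718 - o(-38 - 106, 99) = 38718 - √(99 + (-38 - 106)) = 38718 - √(99 - 144) = 38718 - √(-45) = 38718 - 3*I*√5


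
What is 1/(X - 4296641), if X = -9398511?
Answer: -1/13695152 ≈ -7.3019e-8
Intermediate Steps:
1/(X - 4296641) = 1/(-9398511 - 4296641) = 1/(-13695152) = -1/13695152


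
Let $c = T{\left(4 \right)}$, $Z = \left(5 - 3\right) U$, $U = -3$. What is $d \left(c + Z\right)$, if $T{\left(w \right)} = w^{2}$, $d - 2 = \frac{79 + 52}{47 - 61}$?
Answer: $- \frac{515}{7} \approx -73.571$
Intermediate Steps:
$d = - \frac{103}{14}$ ($d = 2 + \frac{79 + 52}{47 - 61} = 2 + \frac{131}{-14} = 2 + 131 \left(- \frac{1}{14}\right) = 2 - \frac{131}{14} = - \frac{103}{14} \approx -7.3571$)
$Z = -6$ ($Z = \left(5 - 3\right) \left(-3\right) = 2 \left(-3\right) = -6$)
$c = 16$ ($c = 4^{2} = 16$)
$d \left(c + Z\right) = - \frac{103 \left(16 - 6\right)}{14} = \left(- \frac{103}{14}\right) 10 = - \frac{515}{7}$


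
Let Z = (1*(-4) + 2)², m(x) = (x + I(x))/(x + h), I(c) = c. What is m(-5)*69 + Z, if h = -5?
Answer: 73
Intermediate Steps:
m(x) = 2*x/(-5 + x) (m(x) = (x + x)/(x - 5) = (2*x)/(-5 + x) = 2*x/(-5 + x))
Z = 4 (Z = (-4 + 2)² = (-2)² = 4)
m(-5)*69 + Z = (2*(-5)/(-5 - 5))*69 + 4 = (2*(-5)/(-10))*69 + 4 = (2*(-5)*(-⅒))*69 + 4 = 1*69 + 4 = 69 + 4 = 73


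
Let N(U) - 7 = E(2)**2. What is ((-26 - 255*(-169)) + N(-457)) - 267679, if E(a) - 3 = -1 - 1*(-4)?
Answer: -224567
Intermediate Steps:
E(a) = 6 (E(a) = 3 + (-1 - 1*(-4)) = 3 + (-1 + 4) = 3 + 3 = 6)
N(U) = 43 (N(U) = 7 + 6**2 = 7 + 36 = 43)
((-26 - 255*(-169)) + N(-457)) - 267679 = ((-26 - 255*(-169)) + 43) - 267679 = ((-26 + 43095) + 43) - 267679 = (43069 + 43) - 267679 = 43112 - 267679 = -224567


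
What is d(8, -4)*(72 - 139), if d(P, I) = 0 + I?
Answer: 268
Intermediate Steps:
d(P, I) = I
d(8, -4)*(72 - 139) = -4*(72 - 139) = -4*(-67) = 268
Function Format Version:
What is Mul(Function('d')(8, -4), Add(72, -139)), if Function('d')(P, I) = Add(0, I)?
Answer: 268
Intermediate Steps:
Function('d')(P, I) = I
Mul(Function('d')(8, -4), Add(72, -139)) = Mul(-4, Add(72, -139)) = Mul(-4, -67) = 268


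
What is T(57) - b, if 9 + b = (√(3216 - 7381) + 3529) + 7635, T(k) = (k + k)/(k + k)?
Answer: -11154 - 7*I*√85 ≈ -11154.0 - 64.537*I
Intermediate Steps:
T(k) = 1 (T(k) = (2*k)/((2*k)) = (2*k)*(1/(2*k)) = 1)
b = 11155 + 7*I*√85 (b = -9 + ((√(3216 - 7381) + 3529) + 7635) = -9 + ((√(-4165) + 3529) + 7635) = -9 + ((7*I*√85 + 3529) + 7635) = -9 + ((3529 + 7*I*√85) + 7635) = -9 + (11164 + 7*I*√85) = 11155 + 7*I*√85 ≈ 11155.0 + 64.537*I)
T(57) - b = 1 - (11155 + 7*I*√85) = 1 + (-11155 - 7*I*√85) = -11154 - 7*I*√85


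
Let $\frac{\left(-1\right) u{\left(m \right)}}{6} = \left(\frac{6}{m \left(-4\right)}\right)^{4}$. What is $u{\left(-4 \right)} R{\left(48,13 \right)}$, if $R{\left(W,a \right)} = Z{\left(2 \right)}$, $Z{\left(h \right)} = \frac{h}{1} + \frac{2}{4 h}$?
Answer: $- \frac{2187}{8192} \approx -0.26697$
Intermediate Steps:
$Z{\left(h \right)} = h + \frac{1}{2 h}$ ($Z{\left(h \right)} = h 1 + 2 \frac{1}{4 h} = h + \frac{1}{2 h}$)
$u{\left(m \right)} = - \frac{243}{8 m^{4}}$ ($u{\left(m \right)} = - 6 \left(\frac{6}{m \left(-4\right)}\right)^{4} = - 6 \left(\frac{6}{\left(-4\right) m}\right)^{4} = - 6 \left(6 \left(- \frac{1}{4 m}\right)\right)^{4} = - 6 \left(- \frac{3}{2 m}\right)^{4} = - 6 \frac{81}{16 m^{4}} = - \frac{243}{8 m^{4}}$)
$R{\left(W,a \right)} = \frac{9}{4}$ ($R{\left(W,a \right)} = 2 + \frac{1}{2 \cdot 2} = 2 + \frac{1}{2} \cdot \frac{1}{2} = 2 + \frac{1}{4} = \frac{9}{4}$)
$u{\left(-4 \right)} R{\left(48,13 \right)} = - \frac{243}{8 \cdot 256} \cdot \frac{9}{4} = \left(- \frac{243}{8}\right) \frac{1}{256} \cdot \frac{9}{4} = \left(- \frac{243}{2048}\right) \frac{9}{4} = - \frac{2187}{8192}$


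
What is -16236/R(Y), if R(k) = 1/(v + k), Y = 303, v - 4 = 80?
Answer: -6283332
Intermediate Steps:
v = 84 (v = 4 + 80 = 84)
R(k) = 1/(84 + k)
-16236/R(Y) = -16236/(1/(84 + 303)) = -16236/(1/387) = -16236/1/387 = -16236*387 = -6283332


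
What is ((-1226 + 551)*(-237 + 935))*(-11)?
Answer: 5182650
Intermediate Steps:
((-1226 + 551)*(-237 + 935))*(-11) = -675*698*(-11) = -471150*(-11) = 5182650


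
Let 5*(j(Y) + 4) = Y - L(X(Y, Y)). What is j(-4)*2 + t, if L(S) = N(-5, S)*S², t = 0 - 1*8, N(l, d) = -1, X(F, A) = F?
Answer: -56/5 ≈ -11.200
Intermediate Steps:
t = -8 (t = 0 - 8 = -8)
L(S) = -S²
j(Y) = -4 + Y/5 + Y²/5 (j(Y) = -4 + (Y - (-1)*Y²)/5 = -4 + (Y + Y²)/5 = -4 + (Y/5 + Y²/5) = -4 + Y/5 + Y²/5)
j(-4)*2 + t = (-4 + (⅕)*(-4) + (⅕)*(-4)²)*2 - 8 = (-4 - ⅘ + (⅕)*16)*2 - 8 = (-4 - ⅘ + 16/5)*2 - 8 = -8/5*2 - 8 = -16/5 - 8 = -56/5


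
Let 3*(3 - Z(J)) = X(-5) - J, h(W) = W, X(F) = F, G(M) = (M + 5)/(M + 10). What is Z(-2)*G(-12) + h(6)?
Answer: 20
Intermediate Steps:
G(M) = (5 + M)/(10 + M)
Z(J) = 14/3 + J/3 (Z(J) = 3 - (-5 - J)/3 = 3 + (5/3 + J/3) = 14/3 + J/3)
Z(-2)*G(-12) + h(6) = (14/3 + (⅓)*(-2))*((5 - 12)/(10 - 12)) + 6 = (14/3 - ⅔)*(-7/(-2)) + 6 = 4*(-½*(-7)) + 6 = 4*(7/2) + 6 = 14 + 6 = 20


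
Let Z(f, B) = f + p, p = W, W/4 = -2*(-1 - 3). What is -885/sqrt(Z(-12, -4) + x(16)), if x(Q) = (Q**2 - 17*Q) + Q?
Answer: -177*sqrt(5)/2 ≈ -197.89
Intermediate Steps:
W = 32 (W = 4*(-2*(-1 - 3)) = 4*(-2*(-4)) = 4*8 = 32)
p = 32
x(Q) = Q**2 - 16*Q
Z(f, B) = 32 + f (Z(f, B) = f + 32 = 32 + f)
-885/sqrt(Z(-12, -4) + x(16)) = -885/sqrt((32 - 12) + 16*(-16 + 16)) = -885/sqrt(20 + 16*0) = -885/sqrt(20 + 0) = -885*sqrt(5)/10 = -177*sqrt(5)/2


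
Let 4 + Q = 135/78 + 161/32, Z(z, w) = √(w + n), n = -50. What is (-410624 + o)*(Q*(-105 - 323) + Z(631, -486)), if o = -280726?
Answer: 42498321525/52 - 1382700*I*√134 ≈ 8.1728e+8 - 1.6006e+7*I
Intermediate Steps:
Z(z, w) = √(-50 + w) (Z(z, w) = √(w - 50) = √(-50 + w))
Q = 1149/416 (Q = -4 + (135/78 + 161/32) = -4 + (135*(1/78) + 161*(1/32)) = -4 + (45/26 + 161/32) = -4 + 2813/416 = 1149/416 ≈ 2.7620)
(-410624 + o)*(Q*(-105 - 323) + Z(631, -486)) = (-410624 - 280726)*(1149*(-105 - 323)/416 + √(-50 - 486)) = -691350*((1149/416)*(-428) + √(-536)) = -691350*(-122943/104 + 2*I*√134) = 42498321525/52 - 1382700*I*√134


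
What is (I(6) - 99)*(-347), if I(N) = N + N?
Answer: 30189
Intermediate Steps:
I(N) = 2*N
(I(6) - 99)*(-347) = (2*6 - 99)*(-347) = (12 - 99)*(-347) = -87*(-347) = 30189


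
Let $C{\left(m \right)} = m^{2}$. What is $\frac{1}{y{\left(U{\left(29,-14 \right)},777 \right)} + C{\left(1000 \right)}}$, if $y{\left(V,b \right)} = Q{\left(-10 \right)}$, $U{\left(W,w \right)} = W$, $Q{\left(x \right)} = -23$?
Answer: $\frac{1}{999977} \approx 1.0 \cdot 10^{-6}$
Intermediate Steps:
$y{\left(V,b \right)} = -23$
$\frac{1}{y{\left(U{\left(29,-14 \right)},777 \right)} + C{\left(1000 \right)}} = \frac{1}{-23 + 1000^{2}} = \frac{1}{-23 + 1000000} = \frac{1}{999977}$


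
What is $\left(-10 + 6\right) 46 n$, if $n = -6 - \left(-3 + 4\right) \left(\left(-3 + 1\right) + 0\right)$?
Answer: $736$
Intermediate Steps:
$n = -4$ ($n = -6 - 1 \left(-2 + 0\right) = -6 - 1 \left(-2\right) = -6 - -2 = -6 + 2 = -4$)
$\left(-10 + 6\right) 46 n = \left(-10 + 6\right) 46 \left(-4\right) = \left(-4\right) 46 \left(-4\right) = \left(-184\right) \left(-4\right) = 736$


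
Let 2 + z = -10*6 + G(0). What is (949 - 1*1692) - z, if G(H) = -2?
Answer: -679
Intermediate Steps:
z = -64 (z = -2 + (-10*6 - 2) = -2 + (-60 - 2) = -2 - 62 = -64)
(949 - 1*1692) - z = (949 - 1*1692) - 1*(-64) = (949 - 1692) + 64 = -743 + 64 = -679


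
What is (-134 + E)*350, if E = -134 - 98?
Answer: -128100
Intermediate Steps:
E = -232
(-134 + E)*350 = (-134 - 232)*350 = -366*350 = -128100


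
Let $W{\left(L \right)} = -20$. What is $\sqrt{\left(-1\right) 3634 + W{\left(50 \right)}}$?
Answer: $3 i \sqrt{406} \approx 60.448 i$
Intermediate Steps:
$\sqrt{\left(-1\right) 3634 + W{\left(50 \right)}} = \sqrt{\left(-1\right) 3634 - 20} = \sqrt{-3634 - 20} = \sqrt{-3654} = 3 i \sqrt{406}$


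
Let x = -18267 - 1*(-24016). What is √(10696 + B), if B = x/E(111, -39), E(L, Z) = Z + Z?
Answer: √64626042/78 ≈ 103.06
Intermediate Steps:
E(L, Z) = 2*Z
x = 5749 (x = -18267 + 24016 = 5749)
B = -5749/78 (B = 5749/((2*(-39))) = 5749/(-78) = 5749*(-1/78) = -5749/78 ≈ -73.705)
√(10696 + B) = √(10696 - 5749/78) = √(828539/78) = √64626042/78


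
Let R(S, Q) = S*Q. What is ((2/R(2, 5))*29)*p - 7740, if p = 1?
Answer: -38671/5 ≈ -7734.2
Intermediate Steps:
R(S, Q) = Q*S
((2/R(2, 5))*29)*p - 7740 = ((2/((5*2)))*29)*1 - 7740 = ((2/10)*29)*1 - 7740 = ((2*(1/10))*29)*1 - 7740 = ((1/5)*29)*1 - 7740 = (29/5)*1 - 7740 = 29/5 - 7740 = -38671/5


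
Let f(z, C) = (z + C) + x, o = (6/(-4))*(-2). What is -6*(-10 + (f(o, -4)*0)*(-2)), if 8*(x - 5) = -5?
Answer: 60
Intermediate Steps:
o = 3 (o = (6*(-1/4))*(-2) = -3/2*(-2) = 3)
x = 35/8 (x = 5 + (1/8)*(-5) = 5 - 5/8 = 35/8 ≈ 4.3750)
f(z, C) = 35/8 + C + z (f(z, C) = (z + C) + 35/8 = (C + z) + 35/8 = 35/8 + C + z)
-6*(-10 + (f(o, -4)*0)*(-2)) = -6*(-10 + ((35/8 - 4 + 3)*0)*(-2)) = -6*(-10 + ((27/8)*0)*(-2)) = -6*(-10 + 0*(-2)) = -6*(-10 + 0) = -6*(-10) = 60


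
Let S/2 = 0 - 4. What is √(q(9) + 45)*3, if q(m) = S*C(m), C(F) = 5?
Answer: 3*√5 ≈ 6.7082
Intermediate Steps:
S = -8 (S = 2*(0 - 4) = 2*(-4) = -8)
q(m) = -40 (q(m) = -8*5 = -40)
√(q(9) + 45)*3 = √(-40 + 45)*3 = √5*3 = 3*√5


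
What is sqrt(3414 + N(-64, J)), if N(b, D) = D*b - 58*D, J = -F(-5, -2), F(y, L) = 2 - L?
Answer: sqrt(3902) ≈ 62.466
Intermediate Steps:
J = -4 (J = -(2 - 1*(-2)) = -(2 + 2) = -1*4 = -4)
N(b, D) = -58*D + D*b
sqrt(3414 + N(-64, J)) = sqrt(3414 - 4*(-58 - 64)) = sqrt(3414 - 4*(-122)) = sqrt(3414 + 488) = sqrt(3902)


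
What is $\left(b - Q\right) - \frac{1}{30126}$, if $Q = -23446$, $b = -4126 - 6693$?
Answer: $\frac{380401001}{30126} \approx 12627.0$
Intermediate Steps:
$b = -10819$ ($b = -4126 - 6693 = -10819$)
$\left(b - Q\right) - \frac{1}{30126} = \left(-10819 - -23446\right) - \frac{1}{30126} = \left(-10819 + 23446\right) - \frac{1}{30126} = 12627 - \frac{1}{30126} = \frac{380401001}{30126}$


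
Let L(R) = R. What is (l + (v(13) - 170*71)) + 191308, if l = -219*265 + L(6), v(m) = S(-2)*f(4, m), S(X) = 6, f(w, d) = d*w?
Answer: 121521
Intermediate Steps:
v(m) = 24*m (v(m) = 6*(m*4) = 6*(4*m) = 24*m)
l = -58029 (l = -219*265 + 6 = -58035 + 6 = -58029)
(l + (v(13) - 170*71)) + 191308 = (-58029 + (24*13 - 170*71)) + 191308 = (-58029 + (312 - 12070)) + 191308 = (-58029 - 11758) + 191308 = -69787 + 191308 = 121521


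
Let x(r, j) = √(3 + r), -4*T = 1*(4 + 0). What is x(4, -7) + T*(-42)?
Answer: 42 + √7 ≈ 44.646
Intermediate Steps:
T = -1 (T = -(4 + 0)/4 = -4/4 = -¼*4 = -1)
x(4, -7) + T*(-42) = √(3 + 4) - 1*(-42) = √7 + 42 = 42 + √7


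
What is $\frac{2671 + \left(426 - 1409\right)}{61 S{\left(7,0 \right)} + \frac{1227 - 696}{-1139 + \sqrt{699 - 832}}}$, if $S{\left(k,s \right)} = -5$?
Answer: $- \frac{669002134952}{121064873801} + \frac{896328 i \sqrt{133}}{121064873801} \approx -5.526 + 8.5384 \cdot 10^{-5} i$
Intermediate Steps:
$\frac{2671 + \left(426 - 1409\right)}{61 S{\left(7,0 \right)} + \frac{1227 - 696}{-1139 + \sqrt{699 - 832}}} = \frac{2671 + \left(426 - 1409\right)}{61 \left(-5\right) + \frac{1227 - 696}{-1139 + \sqrt{699 - 832}}} = \frac{2671 - 983}{-305 + \frac{531}{-1139 + \sqrt{-133}}} = \frac{1688}{-305 + \frac{531}{-1139 + i \sqrt{133}}}$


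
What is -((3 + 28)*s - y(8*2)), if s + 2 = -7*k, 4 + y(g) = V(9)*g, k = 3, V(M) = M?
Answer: 853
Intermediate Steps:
y(g) = -4 + 9*g
s = -23 (s = -2 - 7*3 = -2 - 21 = -23)
-((3 + 28)*s - y(8*2)) = -((3 + 28)*(-23) - (-4 + 9*(8*2))) = -(31*(-23) - (-4 + 9*16)) = -(-713 - (-4 + 144)) = -(-713 - 1*140) = -(-713 - 140) = -1*(-853) = 853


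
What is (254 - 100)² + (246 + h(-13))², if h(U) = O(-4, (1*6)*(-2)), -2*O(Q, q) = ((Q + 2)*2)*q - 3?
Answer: 294673/4 ≈ 73668.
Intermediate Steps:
O(Q, q) = 3/2 - q*(4 + 2*Q)/2 (O(Q, q) = -(((Q + 2)*2)*q - 3)/2 = -(((2 + Q)*2)*q - 3)/2 = -((4 + 2*Q)*q - 3)/2 = -(q*(4 + 2*Q) - 3)/2 = -(-3 + q*(4 + 2*Q))/2 = 3/2 - q*(4 + 2*Q)/2)
h(U) = -45/2 (h(U) = 3/2 - 2*1*6*(-2) - 1*(-4)*(1*6)*(-2) = 3/2 - 12*(-2) - 1*(-4)*6*(-2) = 3/2 - 2*(-12) - 1*(-4)*(-12) = 3/2 + 24 - 48 = -45/2)
(254 - 100)² + (246 + h(-13))² = (254 - 100)² + (246 - 45/2)² = 154² + (447/2)² = 23716 + 199809/4 = 294673/4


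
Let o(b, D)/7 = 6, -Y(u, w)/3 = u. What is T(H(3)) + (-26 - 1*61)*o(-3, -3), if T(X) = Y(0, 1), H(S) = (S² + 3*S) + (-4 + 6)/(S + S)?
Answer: -3654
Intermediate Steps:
Y(u, w) = -3*u
H(S) = 1/S + S² + 3*S (H(S) = (S² + 3*S) + 2/((2*S)) = (S² + 3*S) + 2*(1/(2*S)) = (S² + 3*S) + 1/S = 1/S + S² + 3*S)
T(X) = 0 (T(X) = -3*0 = 0)
o(b, D) = 42 (o(b, D) = 7*6 = 42)
T(H(3)) + (-26 - 1*61)*o(-3, -3) = 0 + (-26 - 1*61)*42 = 0 + (-26 - 61)*42 = 0 - 87*42 = 0 - 3654 = -3654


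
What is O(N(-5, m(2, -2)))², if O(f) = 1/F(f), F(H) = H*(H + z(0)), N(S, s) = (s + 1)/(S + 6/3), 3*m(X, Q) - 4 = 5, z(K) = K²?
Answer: 81/256 ≈ 0.31641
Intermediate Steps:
m(X, Q) = 3 (m(X, Q) = 4/3 + (⅓)*5 = 4/3 + 5/3 = 3)
N(S, s) = (1 + s)/(2 + S) (N(S, s) = (1 + s)/(S + 6*(⅓)) = (1 + s)/(S + 2) = (1 + s)/(2 + S))
F(H) = H² (F(H) = H*(H + 0²) = H*(H + 0) = H*H = H²)
O(f) = f⁻² (O(f) = 1/f² = f⁻²)
O(N(-5, m(2, -2)))² = (((1 + 3)/(2 - 5))⁻²)² = ((4/(-3))⁻²)² = ((-⅓*4)⁻²)² = ((-4/3)⁻²)² = (9/16)² = 81/256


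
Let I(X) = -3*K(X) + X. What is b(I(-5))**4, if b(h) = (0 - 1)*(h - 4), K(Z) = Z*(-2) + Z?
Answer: 331776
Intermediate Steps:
K(Z) = -Z (K(Z) = -2*Z + Z = -Z)
I(X) = 4*X (I(X) = -(-3)*X + X = 3*X + X = 4*X)
b(h) = 4 - h (b(h) = -(-4 + h) = 4 - h)
b(I(-5))**4 = (4 - 4*(-5))**4 = (4 - 1*(-20))**4 = (4 + 20)**4 = 24**4 = 331776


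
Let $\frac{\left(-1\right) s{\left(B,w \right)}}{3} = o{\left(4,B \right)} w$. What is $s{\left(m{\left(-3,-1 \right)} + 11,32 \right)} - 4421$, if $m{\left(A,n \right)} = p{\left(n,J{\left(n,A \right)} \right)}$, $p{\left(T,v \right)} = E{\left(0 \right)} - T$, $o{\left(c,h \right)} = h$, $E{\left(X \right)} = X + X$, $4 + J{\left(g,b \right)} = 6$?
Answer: $-5573$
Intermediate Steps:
$J{\left(g,b \right)} = 2$ ($J{\left(g,b \right)} = -4 + 6 = 2$)
$E{\left(X \right)} = 2 X$
$p{\left(T,v \right)} = - T$ ($p{\left(T,v \right)} = 2 \cdot 0 - T = 0 - T = - T$)
$m{\left(A,n \right)} = - n$
$s{\left(B,w \right)} = - 3 B w$
$s{\left(m{\left(-3,-1 \right)} + 11,32 \right)} - 4421 = \left(-3\right) \left(\left(-1\right) \left(-1\right) + 11\right) 32 - 4421 = \left(-3\right) \left(1 + 11\right) 32 - 4421 = \left(-3\right) 12 \cdot 32 - 4421 = -1152 - 4421 = -5573$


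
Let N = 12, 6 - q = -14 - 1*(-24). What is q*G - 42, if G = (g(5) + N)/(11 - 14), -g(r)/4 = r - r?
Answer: -26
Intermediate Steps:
q = -4 (q = 6 - (-14 - 1*(-24)) = 6 - (-14 + 24) = 6 - 1*10 = 6 - 10 = -4)
g(r) = 0 (g(r) = -4*(r - r) = -4*0 = 0)
G = -4 (G = (0 + 12)/(11 - 14) = 12/(-3) = 12*(-1/3) = -4)
q*G - 42 = -4*(-4) - 42 = 16 - 42 = -26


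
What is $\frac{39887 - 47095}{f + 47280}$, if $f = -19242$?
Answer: $- \frac{3604}{14019} \approx -0.25708$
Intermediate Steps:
$\frac{39887 - 47095}{f + 47280} = \frac{39887 - 47095}{-19242 + 47280} = - \frac{7208}{28038} = \left(-7208\right) \frac{1}{28038} = - \frac{3604}{14019}$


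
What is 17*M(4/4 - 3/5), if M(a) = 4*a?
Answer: 136/5 ≈ 27.200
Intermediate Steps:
17*M(4/4 - 3/5) = 17*(4*(4/4 - 3/5)) = 17*(4*(4*(¼) - 3*⅕)) = 17*(4*(1 - ⅗)) = 17*(4*(⅖)) = 17*(8/5) = 136/5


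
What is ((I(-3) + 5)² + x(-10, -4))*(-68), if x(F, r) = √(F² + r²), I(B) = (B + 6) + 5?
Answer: -11492 - 136*√29 ≈ -12224.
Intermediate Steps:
I(B) = 11 + B (I(B) = (6 + B) + 5 = 11 + B)
((I(-3) + 5)² + x(-10, -4))*(-68) = (((11 - 3) + 5)² + √((-10)² + (-4)²))*(-68) = ((8 + 5)² + √(100 + 16))*(-68) = (13² + √116)*(-68) = (169 + 2*√29)*(-68) = -11492 - 136*√29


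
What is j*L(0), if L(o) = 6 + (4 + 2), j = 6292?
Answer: 75504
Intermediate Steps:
L(o) = 12 (L(o) = 6 + 6 = 12)
j*L(0) = 6292*12 = 75504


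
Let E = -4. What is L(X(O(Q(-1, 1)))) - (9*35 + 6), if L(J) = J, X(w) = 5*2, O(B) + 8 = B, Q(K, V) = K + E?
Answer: -311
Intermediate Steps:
Q(K, V) = -4 + K (Q(K, V) = K - 4 = -4 + K)
O(B) = -8 + B
X(w) = 10
L(X(O(Q(-1, 1)))) - (9*35 + 6) = 10 - (9*35 + 6) = 10 - (315 + 6) = 10 - 1*321 = 10 - 321 = -311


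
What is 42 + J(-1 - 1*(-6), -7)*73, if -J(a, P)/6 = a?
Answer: -2148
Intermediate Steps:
J(a, P) = -6*a
42 + J(-1 - 1*(-6), -7)*73 = 42 - 6*(-1 - 1*(-6))*73 = 42 - 6*(-1 + 6)*73 = 42 - 6*5*73 = 42 - 30*73 = 42 - 2190 = -2148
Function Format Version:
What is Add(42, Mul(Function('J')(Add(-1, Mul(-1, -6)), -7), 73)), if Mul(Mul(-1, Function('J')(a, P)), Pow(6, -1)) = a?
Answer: -2148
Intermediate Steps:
Function('J')(a, P) = Mul(-6, a)
Add(42, Mul(Function('J')(Add(-1, Mul(-1, -6)), -7), 73)) = Add(42, Mul(Mul(-6, Add(-1, Mul(-1, -6))), 73)) = Add(42, Mul(Mul(-6, Add(-1, 6)), 73)) = Add(42, Mul(Mul(-6, 5), 73)) = Add(42, Mul(-30, 73)) = Add(42, -2190) = -2148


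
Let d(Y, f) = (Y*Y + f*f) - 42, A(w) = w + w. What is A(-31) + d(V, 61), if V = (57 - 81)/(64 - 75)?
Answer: 438233/121 ≈ 3621.8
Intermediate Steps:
V = 24/11 (V = -24/(-11) = -24*(-1/11) = 24/11 ≈ 2.1818)
A(w) = 2*w
d(Y, f) = -42 + Y² + f² (d(Y, f) = (Y² + f²) - 42 = -42 + Y² + f²)
A(-31) + d(V, 61) = 2*(-31) + (-42 + (24/11)² + 61²) = -62 + (-42 + 576/121 + 3721) = -62 + 445735/121 = 438233/121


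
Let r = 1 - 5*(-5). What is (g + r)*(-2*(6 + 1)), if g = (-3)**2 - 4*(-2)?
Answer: -602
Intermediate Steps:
g = 17 (g = 9 + 8 = 17)
r = 26 (r = 1 + 25 = 26)
(g + r)*(-2*(6 + 1)) = (17 + 26)*(-2*(6 + 1)) = 43*(-2*7) = 43*(-14) = -602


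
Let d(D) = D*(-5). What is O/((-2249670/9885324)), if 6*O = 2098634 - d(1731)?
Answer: -1735936210553/1124835 ≈ -1.5433e+6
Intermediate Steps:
d(D) = -5*D
O = 2107289/6 (O = (2098634 - (-5)*1731)/6 = (2098634 - 1*(-8655))/6 = (2098634 + 8655)/6 = (1/6)*2107289 = 2107289/6 ≈ 3.5122e+5)
O/((-2249670/9885324)) = 2107289/(6*((-2249670/9885324))) = 2107289/(6*((-2249670*1/9885324))) = 2107289/(6*(-374945/1647554)) = (2107289/6)*(-1647554/374945) = -1735936210553/1124835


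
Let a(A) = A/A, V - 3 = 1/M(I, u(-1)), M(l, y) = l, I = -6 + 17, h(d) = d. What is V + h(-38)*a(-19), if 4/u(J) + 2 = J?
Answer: -384/11 ≈ -34.909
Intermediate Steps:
u(J) = 4/(-2 + J)
I = 11
V = 34/11 (V = 3 + 1/11 = 34/11 ≈ 3.0909)
a(A) = 1
V + h(-38)*a(-19) = 34/11 - 38*1 = 34/11 - 38 = -384/11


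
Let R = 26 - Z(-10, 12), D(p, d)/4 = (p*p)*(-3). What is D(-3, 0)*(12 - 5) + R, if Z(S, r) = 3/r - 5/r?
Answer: -4379/6 ≈ -729.83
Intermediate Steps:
Z(S, r) = -2/r
D(p, d) = -12*p² (D(p, d) = 4*((p*p)*(-3)) = 4*(p²*(-3)) = 4*(-3*p²) = -12*p²)
R = 157/6 (R = 26 - (-2)/12 = 26 - 1*(-⅙) = 26 + ⅙ = 157/6 ≈ 26.167)
D(-3, 0)*(12 - 5) + R = (-12*(-3)²)*(12 - 5) + 157/6 = -12*9*7 + 157/6 = -108*7 + 157/6 = -756 + 157/6 = -4379/6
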